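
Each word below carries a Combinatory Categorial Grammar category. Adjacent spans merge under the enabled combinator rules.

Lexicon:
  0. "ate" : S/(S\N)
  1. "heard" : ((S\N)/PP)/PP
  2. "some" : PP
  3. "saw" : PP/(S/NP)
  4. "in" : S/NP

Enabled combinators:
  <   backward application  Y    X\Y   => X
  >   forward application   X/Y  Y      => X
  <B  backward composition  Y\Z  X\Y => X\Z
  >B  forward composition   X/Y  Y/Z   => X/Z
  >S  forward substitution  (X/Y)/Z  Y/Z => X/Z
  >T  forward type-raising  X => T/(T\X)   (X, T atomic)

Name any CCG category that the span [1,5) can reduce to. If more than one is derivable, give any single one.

S\N

[0,5] S   >
  [0,1] "ate" : S/(S\N)
  [1,5] S\N   >
    [1,3] (S\N)/PP   >
      [1,2] "heard" : ((S\N)/PP)/PP
      [2,3] "some" : PP
    [3,5] PP   >
      [3,4] "saw" : PP/(S/NP)
      [4,5] "in" : S/NP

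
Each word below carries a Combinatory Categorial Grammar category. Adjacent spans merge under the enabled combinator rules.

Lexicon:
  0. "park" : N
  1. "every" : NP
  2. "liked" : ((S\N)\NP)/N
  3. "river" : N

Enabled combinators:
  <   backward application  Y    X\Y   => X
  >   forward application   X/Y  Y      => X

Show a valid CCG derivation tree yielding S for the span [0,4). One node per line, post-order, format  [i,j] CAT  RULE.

[0,4] S   <
  [0,1] "park" : N
  [1,4] S\N   <
    [1,2] "every" : NP
    [2,4] (S\N)\NP   >
      [2,3] "liked" : ((S\N)\NP)/N
      [3,4] "river" : N

[0,1] N  lex  "park"
[1,2] NP  lex  "every"
[2,3] ((S\N)\NP)/N  lex  "liked"
[3,4] N  lex  "river"
[2,4] (S\N)\NP  >  k=3
[1,4] S\N  <  k=2
[0,4] S  <  k=1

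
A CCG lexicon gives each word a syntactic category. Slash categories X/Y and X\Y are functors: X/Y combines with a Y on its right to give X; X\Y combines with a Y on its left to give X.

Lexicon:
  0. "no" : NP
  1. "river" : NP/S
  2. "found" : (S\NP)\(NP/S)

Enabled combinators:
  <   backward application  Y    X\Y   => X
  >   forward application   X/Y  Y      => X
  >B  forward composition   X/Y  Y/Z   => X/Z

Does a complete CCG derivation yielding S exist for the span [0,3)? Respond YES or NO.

[0,3] S   <
  [0,1] "no" : NP
  [1,3] S\NP   <
    [1,2] "river" : NP/S
    [2,3] "found" : (S\NP)\(NP/S)

YES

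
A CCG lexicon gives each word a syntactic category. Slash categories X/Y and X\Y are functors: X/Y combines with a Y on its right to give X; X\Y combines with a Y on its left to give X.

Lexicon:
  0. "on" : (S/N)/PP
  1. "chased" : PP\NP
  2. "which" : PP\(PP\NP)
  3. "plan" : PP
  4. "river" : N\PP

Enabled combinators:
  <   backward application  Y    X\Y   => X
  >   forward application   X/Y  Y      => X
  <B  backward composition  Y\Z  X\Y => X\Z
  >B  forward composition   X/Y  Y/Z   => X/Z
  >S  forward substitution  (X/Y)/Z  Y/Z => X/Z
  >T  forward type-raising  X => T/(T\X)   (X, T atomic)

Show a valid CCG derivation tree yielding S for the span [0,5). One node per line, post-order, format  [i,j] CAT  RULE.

[0,5] S   >
  [0,3] S/N   >
    [0,1] "on" : (S/N)/PP
    [1,3] PP   <
      [1,2] "chased" : PP\NP
      [2,3] "which" : PP\(PP\NP)
  [3,5] N   <
    [3,4] "plan" : PP
    [4,5] "river" : N\PP

[0,1] (S/N)/PP  lex  "on"
[1,2] PP\NP  lex  "chased"
[2,3] PP\(PP\NP)  lex  "which"
[1,3] PP  <  k=2
[0,3] S/N  >  k=1
[3,4] PP  lex  "plan"
[4,5] N\PP  lex  "river"
[3,5] N  <  k=4
[0,5] S  >  k=3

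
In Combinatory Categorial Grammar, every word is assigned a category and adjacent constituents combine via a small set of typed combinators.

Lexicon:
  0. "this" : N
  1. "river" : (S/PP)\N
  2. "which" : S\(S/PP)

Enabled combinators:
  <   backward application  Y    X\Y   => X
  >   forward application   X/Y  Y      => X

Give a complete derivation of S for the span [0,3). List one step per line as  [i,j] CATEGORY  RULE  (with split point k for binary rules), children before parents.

[0,1] N  lex  "this"
[1,2] (S/PP)\N  lex  "river"
[0,2] S/PP  <  k=1
[2,3] S\(S/PP)  lex  "which"
[0,3] S  <  k=2

[0,3] S   <
  [0,2] S/PP   <
    [0,1] "this" : N
    [1,2] "river" : (S/PP)\N
  [2,3] "which" : S\(S/PP)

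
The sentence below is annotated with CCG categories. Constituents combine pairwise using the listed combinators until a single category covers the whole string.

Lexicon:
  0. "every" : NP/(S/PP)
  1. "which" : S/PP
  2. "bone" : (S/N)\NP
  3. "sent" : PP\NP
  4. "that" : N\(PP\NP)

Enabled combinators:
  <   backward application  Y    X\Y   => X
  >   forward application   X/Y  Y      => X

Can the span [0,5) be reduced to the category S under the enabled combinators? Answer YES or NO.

[0,5] S   >
  [0,3] S/N   <
    [0,2] NP   >
      [0,1] "every" : NP/(S/PP)
      [1,2] "which" : S/PP
    [2,3] "bone" : (S/N)\NP
  [3,5] N   <
    [3,4] "sent" : PP\NP
    [4,5] "that" : N\(PP\NP)

YES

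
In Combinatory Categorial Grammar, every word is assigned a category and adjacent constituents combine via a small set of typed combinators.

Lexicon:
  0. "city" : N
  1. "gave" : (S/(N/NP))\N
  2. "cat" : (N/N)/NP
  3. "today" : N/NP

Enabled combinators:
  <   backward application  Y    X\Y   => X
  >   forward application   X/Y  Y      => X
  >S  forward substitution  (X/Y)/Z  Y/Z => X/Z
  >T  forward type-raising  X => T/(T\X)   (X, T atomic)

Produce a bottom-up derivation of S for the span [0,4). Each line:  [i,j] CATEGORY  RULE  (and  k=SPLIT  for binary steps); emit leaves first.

[0,1] N  lex  "city"
[1,2] (S/(N/NP))\N  lex  "gave"
[0,2] S/(N/NP)  <  k=1
[2,3] (N/N)/NP  lex  "cat"
[3,4] N/NP  lex  "today"
[2,4] N/NP  >S  k=3
[0,4] S  >  k=2

[0,4] S   >
  [0,2] S/(N/NP)   <
    [0,1] "city" : N
    [1,2] "gave" : (S/(N/NP))\N
  [2,4] N/NP   >S
    [2,3] "cat" : (N/N)/NP
    [3,4] "today" : N/NP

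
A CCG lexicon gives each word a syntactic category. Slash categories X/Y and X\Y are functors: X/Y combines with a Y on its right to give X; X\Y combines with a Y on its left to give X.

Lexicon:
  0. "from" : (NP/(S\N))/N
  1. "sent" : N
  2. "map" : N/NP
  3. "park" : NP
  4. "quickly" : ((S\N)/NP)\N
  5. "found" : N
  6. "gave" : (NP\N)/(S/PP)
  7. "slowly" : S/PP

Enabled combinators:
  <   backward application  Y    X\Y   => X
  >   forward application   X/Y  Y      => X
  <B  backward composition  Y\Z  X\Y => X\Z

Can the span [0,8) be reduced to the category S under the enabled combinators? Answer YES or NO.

(NP/(S\N))/N N N/NP NP ((S\N)/NP)\N N (NP\N)/(S/PP) S/PP
CKY chart[0,8] = {NP}; S ∉ chart

NO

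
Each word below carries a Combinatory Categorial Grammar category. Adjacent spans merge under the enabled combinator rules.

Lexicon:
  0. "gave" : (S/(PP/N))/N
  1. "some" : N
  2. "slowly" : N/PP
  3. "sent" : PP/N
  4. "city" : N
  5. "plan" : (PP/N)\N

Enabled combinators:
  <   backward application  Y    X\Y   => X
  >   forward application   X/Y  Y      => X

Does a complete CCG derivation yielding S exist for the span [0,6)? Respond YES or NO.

[0,6] S   >
  [0,2] S/(PP/N)   >
    [0,1] "gave" : (S/(PP/N))/N
    [1,2] "some" : N
  [2,6] PP/N   <
    [2,5] N   >
      [2,3] "slowly" : N/PP
      [3,5] PP   >
        [3,4] "sent" : PP/N
        [4,5] "city" : N
    [5,6] "plan" : (PP/N)\N

YES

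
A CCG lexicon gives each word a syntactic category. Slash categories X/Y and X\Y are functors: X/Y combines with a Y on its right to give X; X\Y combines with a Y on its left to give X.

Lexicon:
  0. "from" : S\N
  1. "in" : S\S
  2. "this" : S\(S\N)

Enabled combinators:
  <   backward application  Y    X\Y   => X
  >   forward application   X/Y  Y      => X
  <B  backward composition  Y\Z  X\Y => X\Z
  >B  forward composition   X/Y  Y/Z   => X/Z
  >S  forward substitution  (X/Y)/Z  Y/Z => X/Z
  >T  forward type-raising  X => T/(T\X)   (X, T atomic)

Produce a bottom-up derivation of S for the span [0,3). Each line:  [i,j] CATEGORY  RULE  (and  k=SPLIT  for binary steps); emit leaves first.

[0,3] S   <
  [0,2] S\N   <B
    [0,1] "from" : S\N
    [1,2] "in" : S\S
  [2,3] "this" : S\(S\N)

[0,1] S\N  lex  "from"
[1,2] S\S  lex  "in"
[0,2] S\N  <B  k=1
[2,3] S\(S\N)  lex  "this"
[0,3] S  <  k=2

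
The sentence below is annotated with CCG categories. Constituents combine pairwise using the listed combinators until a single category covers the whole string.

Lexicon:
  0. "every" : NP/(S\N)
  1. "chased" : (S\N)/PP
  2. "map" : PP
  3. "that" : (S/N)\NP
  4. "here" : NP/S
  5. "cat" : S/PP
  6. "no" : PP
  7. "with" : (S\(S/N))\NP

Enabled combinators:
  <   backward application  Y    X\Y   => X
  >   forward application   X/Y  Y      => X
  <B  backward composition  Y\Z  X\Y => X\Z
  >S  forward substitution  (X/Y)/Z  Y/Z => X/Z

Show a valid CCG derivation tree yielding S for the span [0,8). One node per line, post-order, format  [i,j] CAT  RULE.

[0,8] S   <
  [0,4] S/N   <
    [0,3] NP   >
      [0,1] "every" : NP/(S\N)
      [1,3] S\N   >
        [1,2] "chased" : (S\N)/PP
        [2,3] "map" : PP
    [3,4] "that" : (S/N)\NP
  [4,8] S\(S/N)   <
    [4,7] NP   >
      [4,5] "here" : NP/S
      [5,7] S   >
        [5,6] "cat" : S/PP
        [6,7] "no" : PP
    [7,8] "with" : (S\(S/N))\NP

[0,1] NP/(S\N)  lex  "every"
[1,2] (S\N)/PP  lex  "chased"
[2,3] PP  lex  "map"
[1,3] S\N  >  k=2
[0,3] NP  >  k=1
[3,4] (S/N)\NP  lex  "that"
[0,4] S/N  <  k=3
[4,5] NP/S  lex  "here"
[5,6] S/PP  lex  "cat"
[6,7] PP  lex  "no"
[5,7] S  >  k=6
[4,7] NP  >  k=5
[7,8] (S\(S/N))\NP  lex  "with"
[4,8] S\(S/N)  <  k=7
[0,8] S  <  k=4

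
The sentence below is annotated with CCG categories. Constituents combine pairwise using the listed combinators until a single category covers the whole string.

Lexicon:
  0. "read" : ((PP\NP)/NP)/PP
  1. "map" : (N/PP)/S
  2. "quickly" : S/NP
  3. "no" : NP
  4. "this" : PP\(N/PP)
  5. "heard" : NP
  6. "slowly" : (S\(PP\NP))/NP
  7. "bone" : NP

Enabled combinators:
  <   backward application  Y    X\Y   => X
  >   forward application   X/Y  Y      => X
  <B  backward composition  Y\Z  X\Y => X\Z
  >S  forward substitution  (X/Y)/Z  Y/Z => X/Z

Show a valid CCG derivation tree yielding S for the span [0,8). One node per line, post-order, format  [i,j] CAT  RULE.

[0,1] ((PP\NP)/NP)/PP  lex  "read"
[1,2] (N/PP)/S  lex  "map"
[2,3] S/NP  lex  "quickly"
[3,4] NP  lex  "no"
[2,4] S  >  k=3
[1,4] N/PP  >  k=2
[4,5] PP\(N/PP)  lex  "this"
[1,5] PP  <  k=4
[0,5] (PP\NP)/NP  >  k=1
[5,6] NP  lex  "heard"
[0,6] PP\NP  >  k=5
[6,7] (S\(PP\NP))/NP  lex  "slowly"
[7,8] NP  lex  "bone"
[6,8] S\(PP\NP)  >  k=7
[0,8] S  <  k=6

[0,8] S   <
  [0,6] PP\NP   >
    [0,5] (PP\NP)/NP   >
      [0,1] "read" : ((PP\NP)/NP)/PP
      [1,5] PP   <
        [1,4] N/PP   >
          [1,2] "map" : (N/PP)/S
          [2,4] S   >
            [2,3] "quickly" : S/NP
            [3,4] "no" : NP
        [4,5] "this" : PP\(N/PP)
    [5,6] "heard" : NP
  [6,8] S\(PP\NP)   >
    [6,7] "slowly" : (S\(PP\NP))/NP
    [7,8] "bone" : NP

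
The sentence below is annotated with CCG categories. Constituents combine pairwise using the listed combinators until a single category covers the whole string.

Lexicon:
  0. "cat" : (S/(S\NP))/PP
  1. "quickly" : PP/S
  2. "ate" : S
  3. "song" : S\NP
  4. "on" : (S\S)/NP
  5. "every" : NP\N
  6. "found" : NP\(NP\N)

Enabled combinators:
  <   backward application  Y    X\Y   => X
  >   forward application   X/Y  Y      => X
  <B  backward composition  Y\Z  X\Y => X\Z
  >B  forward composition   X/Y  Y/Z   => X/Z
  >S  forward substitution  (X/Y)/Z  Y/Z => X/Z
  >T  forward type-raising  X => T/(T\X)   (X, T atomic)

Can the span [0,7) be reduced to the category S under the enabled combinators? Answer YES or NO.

YES

[0,7] S   >
  [0,3] S/(S\NP)   >
    [0,1] "cat" : (S/(S\NP))/PP
    [1,3] PP   >
      [1,2] "quickly" : PP/S
      [2,3] "ate" : S
  [3,7] S\NP   <B
    [3,4] "song" : S\NP
    [4,7] S\S   >
      [4,5] "on" : (S\S)/NP
      [5,7] NP   <
        [5,6] "every" : NP\N
        [6,7] "found" : NP\(NP\N)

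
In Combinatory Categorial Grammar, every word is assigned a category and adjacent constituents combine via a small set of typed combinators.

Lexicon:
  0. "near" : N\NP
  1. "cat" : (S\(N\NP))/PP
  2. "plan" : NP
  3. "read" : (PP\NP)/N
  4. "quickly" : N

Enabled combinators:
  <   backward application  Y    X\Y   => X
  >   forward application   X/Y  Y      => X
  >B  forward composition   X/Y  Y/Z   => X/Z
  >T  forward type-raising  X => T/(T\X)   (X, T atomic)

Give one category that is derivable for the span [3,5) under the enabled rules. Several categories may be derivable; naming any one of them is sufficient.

PP\NP

[0,5] S   <
  [0,1] "near" : N\NP
  [1,5] S\(N\NP)   >
    [1,2] "cat" : (S\(N\NP))/PP
    [2,5] PP   <
      [2,3] "plan" : NP
      [3,5] PP\NP   >
        [3,4] "read" : (PP\NP)/N
        [4,5] "quickly" : N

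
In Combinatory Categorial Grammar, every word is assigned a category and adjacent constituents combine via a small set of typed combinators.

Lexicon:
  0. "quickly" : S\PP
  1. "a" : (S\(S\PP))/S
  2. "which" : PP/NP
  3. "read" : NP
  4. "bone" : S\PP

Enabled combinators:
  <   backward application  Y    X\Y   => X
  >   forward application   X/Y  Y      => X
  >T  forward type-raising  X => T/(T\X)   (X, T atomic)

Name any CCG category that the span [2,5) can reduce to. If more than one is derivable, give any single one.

S

[0,5] S   <
  [0,1] "quickly" : S\PP
  [1,5] S\(S\PP)   >
    [1,2] "a" : (S\(S\PP))/S
    [2,5] S   <
      [2,4] PP   >
        [2,3] "which" : PP/NP
        [3,4] "read" : NP
      [4,5] "bone" : S\PP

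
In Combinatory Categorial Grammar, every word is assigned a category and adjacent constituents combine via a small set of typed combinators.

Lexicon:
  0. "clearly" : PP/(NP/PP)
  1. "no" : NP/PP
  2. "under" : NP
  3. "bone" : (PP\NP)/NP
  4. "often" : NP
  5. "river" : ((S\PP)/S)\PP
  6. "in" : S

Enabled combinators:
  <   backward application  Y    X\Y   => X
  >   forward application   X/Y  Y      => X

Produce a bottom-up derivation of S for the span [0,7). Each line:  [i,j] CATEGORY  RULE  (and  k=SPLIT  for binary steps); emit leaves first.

[0,1] PP/(NP/PP)  lex  "clearly"
[1,2] NP/PP  lex  "no"
[0,2] PP  >  k=1
[2,3] NP  lex  "under"
[3,4] (PP\NP)/NP  lex  "bone"
[4,5] NP  lex  "often"
[3,5] PP\NP  >  k=4
[2,5] PP  <  k=3
[5,6] ((S\PP)/S)\PP  lex  "river"
[2,6] (S\PP)/S  <  k=5
[6,7] S  lex  "in"
[2,7] S\PP  >  k=6
[0,7] S  <  k=2

[0,7] S   <
  [0,2] PP   >
    [0,1] "clearly" : PP/(NP/PP)
    [1,2] "no" : NP/PP
  [2,7] S\PP   >
    [2,6] (S\PP)/S   <
      [2,5] PP   <
        [2,3] "under" : NP
        [3,5] PP\NP   >
          [3,4] "bone" : (PP\NP)/NP
          [4,5] "often" : NP
      [5,6] "river" : ((S\PP)/S)\PP
    [6,7] "in" : S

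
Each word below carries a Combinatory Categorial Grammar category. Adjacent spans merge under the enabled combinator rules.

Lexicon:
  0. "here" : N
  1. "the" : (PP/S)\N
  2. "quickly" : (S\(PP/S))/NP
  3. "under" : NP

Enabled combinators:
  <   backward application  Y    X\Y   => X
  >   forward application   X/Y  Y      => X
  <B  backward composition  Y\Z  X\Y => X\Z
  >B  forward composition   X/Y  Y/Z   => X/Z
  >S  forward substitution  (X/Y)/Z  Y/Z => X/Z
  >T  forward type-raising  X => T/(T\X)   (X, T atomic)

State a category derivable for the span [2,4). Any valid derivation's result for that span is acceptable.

S\(PP/S)

[0,4] S   <
  [0,1] "here" : N
  [1,4] S\N   <B
    [1,2] "the" : (PP/S)\N
    [2,4] S\(PP/S)   >
      [2,3] "quickly" : (S\(PP/S))/NP
      [3,4] "under" : NP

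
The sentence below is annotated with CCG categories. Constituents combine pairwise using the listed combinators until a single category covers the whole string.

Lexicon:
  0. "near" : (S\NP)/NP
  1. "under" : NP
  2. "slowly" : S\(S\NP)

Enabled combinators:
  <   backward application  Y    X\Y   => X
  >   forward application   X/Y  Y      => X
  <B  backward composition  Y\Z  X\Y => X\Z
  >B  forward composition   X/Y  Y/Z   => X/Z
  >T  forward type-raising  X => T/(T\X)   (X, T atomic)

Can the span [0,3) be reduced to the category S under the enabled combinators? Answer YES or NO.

[0,3] S   <
  [0,2] S\NP   >
    [0,1] "near" : (S\NP)/NP
    [1,2] "under" : NP
  [2,3] "slowly" : S\(S\NP)

YES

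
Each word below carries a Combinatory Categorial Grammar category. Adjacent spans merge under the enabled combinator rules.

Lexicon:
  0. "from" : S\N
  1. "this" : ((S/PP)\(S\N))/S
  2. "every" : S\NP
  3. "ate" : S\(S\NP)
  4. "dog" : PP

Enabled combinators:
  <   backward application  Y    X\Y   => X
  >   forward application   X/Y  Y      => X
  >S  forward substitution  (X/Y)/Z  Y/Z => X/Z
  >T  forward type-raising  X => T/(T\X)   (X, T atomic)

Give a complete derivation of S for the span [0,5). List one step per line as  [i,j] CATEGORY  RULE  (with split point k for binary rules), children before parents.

[0,5] S   >
  [0,4] S/PP   <
    [0,1] "from" : S\N
    [1,4] (S/PP)\(S\N)   >
      [1,2] "this" : ((S/PP)\(S\N))/S
      [2,4] S   <
        [2,3] "every" : S\NP
        [3,4] "ate" : S\(S\NP)
  [4,5] "dog" : PP

[0,1] S\N  lex  "from"
[1,2] ((S/PP)\(S\N))/S  lex  "this"
[2,3] S\NP  lex  "every"
[3,4] S\(S\NP)  lex  "ate"
[2,4] S  <  k=3
[1,4] (S/PP)\(S\N)  >  k=2
[0,4] S/PP  <  k=1
[4,5] PP  lex  "dog"
[0,5] S  >  k=4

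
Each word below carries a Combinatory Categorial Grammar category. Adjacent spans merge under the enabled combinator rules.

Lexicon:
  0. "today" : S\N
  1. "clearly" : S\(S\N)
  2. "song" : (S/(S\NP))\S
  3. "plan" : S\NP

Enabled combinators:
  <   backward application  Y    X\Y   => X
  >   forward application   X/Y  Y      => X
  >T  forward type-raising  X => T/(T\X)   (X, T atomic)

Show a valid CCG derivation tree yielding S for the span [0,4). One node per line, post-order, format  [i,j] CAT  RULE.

[0,4] S   >
  [0,3] S/(S\NP)   <
    [0,2] S   <
      [0,1] "today" : S\N
      [1,2] "clearly" : S\(S\N)
    [2,3] "song" : (S/(S\NP))\S
  [3,4] "plan" : S\NP

[0,1] S\N  lex  "today"
[1,2] S\(S\N)  lex  "clearly"
[0,2] S  <  k=1
[2,3] (S/(S\NP))\S  lex  "song"
[0,3] S/(S\NP)  <  k=2
[3,4] S\NP  lex  "plan"
[0,4] S  >  k=3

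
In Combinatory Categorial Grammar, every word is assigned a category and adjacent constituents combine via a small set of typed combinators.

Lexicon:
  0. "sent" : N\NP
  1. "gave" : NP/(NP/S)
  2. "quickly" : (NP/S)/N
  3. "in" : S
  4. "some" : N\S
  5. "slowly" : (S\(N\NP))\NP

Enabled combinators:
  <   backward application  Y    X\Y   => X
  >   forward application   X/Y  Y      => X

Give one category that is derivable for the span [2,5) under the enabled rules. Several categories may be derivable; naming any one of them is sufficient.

NP/S

[0,6] S   <
  [0,1] "sent" : N\NP
  [1,6] S\(N\NP)   <
    [1,5] NP   >
      [1,2] "gave" : NP/(NP/S)
      [2,5] NP/S   >
        [2,3] "quickly" : (NP/S)/N
        [3,5] N   <
          [3,4] "in" : S
          [4,5] "some" : N\S
    [5,6] "slowly" : (S\(N\NP))\NP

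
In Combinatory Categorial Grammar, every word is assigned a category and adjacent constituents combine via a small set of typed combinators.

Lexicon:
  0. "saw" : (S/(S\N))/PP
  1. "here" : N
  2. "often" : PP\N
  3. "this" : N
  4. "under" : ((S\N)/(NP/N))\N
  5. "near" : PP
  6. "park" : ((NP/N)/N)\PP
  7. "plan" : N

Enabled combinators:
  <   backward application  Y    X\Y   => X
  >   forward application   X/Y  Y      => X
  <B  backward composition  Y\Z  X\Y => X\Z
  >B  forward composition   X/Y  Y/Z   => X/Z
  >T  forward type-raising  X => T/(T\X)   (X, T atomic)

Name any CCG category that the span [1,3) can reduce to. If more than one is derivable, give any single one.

[0,8] S   >
  [0,3] S/(S\N)   >
    [0,1] "saw" : (S/(S\N))/PP
    [1,3] PP   <
      [1,2] "here" : N
      [2,3] "often" : PP\N
  [3,8] S\N   >
    [3,5] (S\N)/(NP/N)   <
      [3,4] "this" : N
      [4,5] "under" : ((S\N)/(NP/N))\N
    [5,8] NP/N   >
      [5,7] (NP/N)/N   <
        [5,6] "near" : PP
        [6,7] "park" : ((NP/N)/N)\PP
      [7,8] "plan" : N

PP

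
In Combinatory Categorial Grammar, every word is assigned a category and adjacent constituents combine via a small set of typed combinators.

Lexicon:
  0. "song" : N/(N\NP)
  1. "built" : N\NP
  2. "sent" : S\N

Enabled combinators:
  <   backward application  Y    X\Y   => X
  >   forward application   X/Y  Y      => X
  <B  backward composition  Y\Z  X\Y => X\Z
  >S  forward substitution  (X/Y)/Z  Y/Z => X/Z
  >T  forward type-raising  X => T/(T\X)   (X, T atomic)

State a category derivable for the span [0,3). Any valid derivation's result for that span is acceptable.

[0,3] S   <
  [0,2] N   >
    [0,1] "song" : N/(N\NP)
    [1,2] "built" : N\NP
  [2,3] "sent" : S\N

S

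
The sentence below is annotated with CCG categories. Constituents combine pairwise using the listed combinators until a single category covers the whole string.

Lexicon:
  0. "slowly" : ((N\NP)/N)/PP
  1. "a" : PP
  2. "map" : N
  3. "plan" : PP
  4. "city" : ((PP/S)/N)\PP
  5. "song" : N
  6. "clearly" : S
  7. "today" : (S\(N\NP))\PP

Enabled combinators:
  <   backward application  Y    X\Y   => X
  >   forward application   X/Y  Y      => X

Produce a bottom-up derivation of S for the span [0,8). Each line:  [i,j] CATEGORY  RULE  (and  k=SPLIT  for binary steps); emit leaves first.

[0,1] ((N\NP)/N)/PP  lex  "slowly"
[1,2] PP  lex  "a"
[0,2] (N\NP)/N  >  k=1
[2,3] N  lex  "map"
[0,3] N\NP  >  k=2
[3,4] PP  lex  "plan"
[4,5] ((PP/S)/N)\PP  lex  "city"
[3,5] (PP/S)/N  <  k=4
[5,6] N  lex  "song"
[3,6] PP/S  >  k=5
[6,7] S  lex  "clearly"
[3,7] PP  >  k=6
[7,8] (S\(N\NP))\PP  lex  "today"
[3,8] S\(N\NP)  <  k=7
[0,8] S  <  k=3

[0,8] S   <
  [0,3] N\NP   >
    [0,2] (N\NP)/N   >
      [0,1] "slowly" : ((N\NP)/N)/PP
      [1,2] "a" : PP
    [2,3] "map" : N
  [3,8] S\(N\NP)   <
    [3,7] PP   >
      [3,6] PP/S   >
        [3,5] (PP/S)/N   <
          [3,4] "plan" : PP
          [4,5] "city" : ((PP/S)/N)\PP
        [5,6] "song" : N
      [6,7] "clearly" : S
    [7,8] "today" : (S\(N\NP))\PP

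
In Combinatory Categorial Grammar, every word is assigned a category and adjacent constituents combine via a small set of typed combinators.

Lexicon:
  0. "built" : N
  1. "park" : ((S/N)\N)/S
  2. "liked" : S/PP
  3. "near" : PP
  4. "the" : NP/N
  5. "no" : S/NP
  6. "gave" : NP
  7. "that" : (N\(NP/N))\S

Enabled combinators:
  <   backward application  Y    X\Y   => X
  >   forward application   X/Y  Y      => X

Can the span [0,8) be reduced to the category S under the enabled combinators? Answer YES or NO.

YES

[0,8] S   >
  [0,4] S/N   <
    [0,1] "built" : N
    [1,4] (S/N)\N   >
      [1,2] "park" : ((S/N)\N)/S
      [2,4] S   >
        [2,3] "liked" : S/PP
        [3,4] "near" : PP
  [4,8] N   <
    [4,5] "the" : NP/N
    [5,8] N\(NP/N)   <
      [5,7] S   >
        [5,6] "no" : S/NP
        [6,7] "gave" : NP
      [7,8] "that" : (N\(NP/N))\S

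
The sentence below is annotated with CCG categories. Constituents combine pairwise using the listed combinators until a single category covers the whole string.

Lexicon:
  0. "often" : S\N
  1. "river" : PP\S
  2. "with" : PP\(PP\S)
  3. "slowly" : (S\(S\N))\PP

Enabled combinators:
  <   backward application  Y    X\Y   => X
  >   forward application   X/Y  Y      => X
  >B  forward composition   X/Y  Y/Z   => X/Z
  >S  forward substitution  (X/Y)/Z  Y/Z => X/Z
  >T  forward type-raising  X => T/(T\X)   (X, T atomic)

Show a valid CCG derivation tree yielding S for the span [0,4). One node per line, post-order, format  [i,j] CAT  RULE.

[0,1] S\N  lex  "often"
[1,2] PP\S  lex  "river"
[2,3] PP\(PP\S)  lex  "with"
[1,3] PP  <  k=2
[3,4] (S\(S\N))\PP  lex  "slowly"
[1,4] S\(S\N)  <  k=3
[0,4] S  <  k=1

[0,4] S   <
  [0,1] "often" : S\N
  [1,4] S\(S\N)   <
    [1,3] PP   <
      [1,2] "river" : PP\S
      [2,3] "with" : PP\(PP\S)
    [3,4] "slowly" : (S\(S\N))\PP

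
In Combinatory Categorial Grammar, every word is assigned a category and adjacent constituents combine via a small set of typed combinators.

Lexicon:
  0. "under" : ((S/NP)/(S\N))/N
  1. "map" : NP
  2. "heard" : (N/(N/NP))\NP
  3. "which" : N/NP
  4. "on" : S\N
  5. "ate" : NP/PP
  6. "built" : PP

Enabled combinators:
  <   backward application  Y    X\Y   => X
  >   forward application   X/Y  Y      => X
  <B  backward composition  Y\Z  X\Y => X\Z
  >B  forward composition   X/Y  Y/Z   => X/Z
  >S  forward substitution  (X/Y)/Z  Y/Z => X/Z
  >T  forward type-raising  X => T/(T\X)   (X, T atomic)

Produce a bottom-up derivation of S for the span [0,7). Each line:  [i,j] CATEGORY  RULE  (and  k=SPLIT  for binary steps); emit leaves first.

[0,1] ((S/NP)/(S\N))/N  lex  "under"
[1,2] NP  lex  "map"
[2,3] (N/(N/NP))\NP  lex  "heard"
[1,3] N/(N/NP)  <  k=2
[3,4] N/NP  lex  "which"
[1,4] N  >  k=3
[0,4] (S/NP)/(S\N)  >  k=1
[4,5] S\N  lex  "on"
[0,5] S/NP  >  k=4
[5,6] NP/PP  lex  "ate"
[6,7] PP  lex  "built"
[5,7] NP  >  k=6
[0,7] S  >  k=5

[0,7] S   >
  [0,5] S/NP   >
    [0,4] (S/NP)/(S\N)   >
      [0,1] "under" : ((S/NP)/(S\N))/N
      [1,4] N   >
        [1,3] N/(N/NP)   <
          [1,2] "map" : NP
          [2,3] "heard" : (N/(N/NP))\NP
        [3,4] "which" : N/NP
    [4,5] "on" : S\N
  [5,7] NP   >
    [5,6] "ate" : NP/PP
    [6,7] "built" : PP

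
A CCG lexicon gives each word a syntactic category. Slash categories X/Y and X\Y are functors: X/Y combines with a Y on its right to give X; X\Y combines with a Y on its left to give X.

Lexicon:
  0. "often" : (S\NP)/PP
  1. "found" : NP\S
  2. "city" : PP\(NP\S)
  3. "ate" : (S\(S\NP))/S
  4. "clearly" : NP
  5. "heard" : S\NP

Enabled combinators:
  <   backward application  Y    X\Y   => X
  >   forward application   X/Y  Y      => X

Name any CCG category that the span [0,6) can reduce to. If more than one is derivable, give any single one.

S

[0,6] S   <
  [0,3] S\NP   >
    [0,1] "often" : (S\NP)/PP
    [1,3] PP   <
      [1,2] "found" : NP\S
      [2,3] "city" : PP\(NP\S)
  [3,6] S\(S\NP)   >
    [3,4] "ate" : (S\(S\NP))/S
    [4,6] S   <
      [4,5] "clearly" : NP
      [5,6] "heard" : S\NP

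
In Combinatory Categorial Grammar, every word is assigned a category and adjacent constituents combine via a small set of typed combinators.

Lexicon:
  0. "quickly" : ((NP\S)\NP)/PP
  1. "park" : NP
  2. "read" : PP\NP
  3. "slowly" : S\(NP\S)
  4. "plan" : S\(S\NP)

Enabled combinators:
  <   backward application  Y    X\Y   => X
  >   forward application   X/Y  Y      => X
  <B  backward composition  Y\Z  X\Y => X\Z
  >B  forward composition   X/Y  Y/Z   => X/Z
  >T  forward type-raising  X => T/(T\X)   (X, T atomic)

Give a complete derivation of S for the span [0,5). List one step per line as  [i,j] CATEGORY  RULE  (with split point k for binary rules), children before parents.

[0,5] S   <
  [0,4] S\NP   <B
    [0,3] (NP\S)\NP   >
      [0,1] "quickly" : ((NP\S)\NP)/PP
      [1,3] PP   >
        [1,2] PP/(PP\NP)   >T
          [1,2] "park" : NP
        [2,3] "read" : PP\NP
    [3,4] "slowly" : S\(NP\S)
  [4,5] "plan" : S\(S\NP)

[0,1] ((NP\S)\NP)/PP  lex  "quickly"
[1,2] NP  lex  "park"
[1,2] PP/(PP\NP)  >T
[2,3] PP\NP  lex  "read"
[1,3] PP  >  k=2
[0,3] (NP\S)\NP  >  k=1
[3,4] S\(NP\S)  lex  "slowly"
[0,4] S\NP  <B  k=3
[4,5] S\(S\NP)  lex  "plan"
[0,5] S  <  k=4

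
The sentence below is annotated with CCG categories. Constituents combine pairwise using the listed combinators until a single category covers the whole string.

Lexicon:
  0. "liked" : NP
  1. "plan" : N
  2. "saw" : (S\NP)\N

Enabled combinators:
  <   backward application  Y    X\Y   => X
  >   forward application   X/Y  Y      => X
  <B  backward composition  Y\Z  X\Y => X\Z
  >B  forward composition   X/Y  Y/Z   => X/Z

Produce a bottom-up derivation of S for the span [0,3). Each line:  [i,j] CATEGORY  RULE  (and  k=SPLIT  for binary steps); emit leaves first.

[0,3] S   <
  [0,1] "liked" : NP
  [1,3] S\NP   <
    [1,2] "plan" : N
    [2,3] "saw" : (S\NP)\N

[0,1] NP  lex  "liked"
[1,2] N  lex  "plan"
[2,3] (S\NP)\N  lex  "saw"
[1,3] S\NP  <  k=2
[0,3] S  <  k=1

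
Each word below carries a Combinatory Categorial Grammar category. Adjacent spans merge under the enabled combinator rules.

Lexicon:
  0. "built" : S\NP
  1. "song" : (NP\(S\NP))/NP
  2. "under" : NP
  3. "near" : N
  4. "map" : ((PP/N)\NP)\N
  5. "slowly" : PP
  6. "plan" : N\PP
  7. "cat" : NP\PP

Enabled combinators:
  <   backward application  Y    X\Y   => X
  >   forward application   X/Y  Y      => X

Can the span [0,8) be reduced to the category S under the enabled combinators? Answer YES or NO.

NO

S\NP (NP\(S\NP))/NP NP N ((PP/N)\NP)\N PP N\PP NP\PP
CKY chart[0,8] = {NP}; S ∉ chart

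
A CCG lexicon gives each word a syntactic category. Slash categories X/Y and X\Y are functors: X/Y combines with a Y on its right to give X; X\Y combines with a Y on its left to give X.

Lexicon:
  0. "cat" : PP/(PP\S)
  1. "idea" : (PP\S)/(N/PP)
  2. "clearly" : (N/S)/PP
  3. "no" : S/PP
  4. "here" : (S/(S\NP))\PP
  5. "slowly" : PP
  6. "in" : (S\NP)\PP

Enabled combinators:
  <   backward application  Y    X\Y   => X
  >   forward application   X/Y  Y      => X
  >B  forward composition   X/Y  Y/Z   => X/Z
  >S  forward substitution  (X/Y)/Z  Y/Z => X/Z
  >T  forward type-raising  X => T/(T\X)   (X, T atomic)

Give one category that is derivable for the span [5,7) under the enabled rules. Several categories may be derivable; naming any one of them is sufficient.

[0,7] S   >
  [0,5] S/(S\NP)   <
    [0,4] PP   >
      [0,1] "cat" : PP/(PP\S)
      [1,4] PP\S   >
        [1,2] "idea" : (PP\S)/(N/PP)
        [2,4] N/PP   >S
          [2,3] "clearly" : (N/S)/PP
          [3,4] "no" : S/PP
    [4,5] "here" : (S/(S\NP))\PP
  [5,7] S\NP   <
    [5,6] "slowly" : PP
    [6,7] "in" : (S\NP)\PP

S\NP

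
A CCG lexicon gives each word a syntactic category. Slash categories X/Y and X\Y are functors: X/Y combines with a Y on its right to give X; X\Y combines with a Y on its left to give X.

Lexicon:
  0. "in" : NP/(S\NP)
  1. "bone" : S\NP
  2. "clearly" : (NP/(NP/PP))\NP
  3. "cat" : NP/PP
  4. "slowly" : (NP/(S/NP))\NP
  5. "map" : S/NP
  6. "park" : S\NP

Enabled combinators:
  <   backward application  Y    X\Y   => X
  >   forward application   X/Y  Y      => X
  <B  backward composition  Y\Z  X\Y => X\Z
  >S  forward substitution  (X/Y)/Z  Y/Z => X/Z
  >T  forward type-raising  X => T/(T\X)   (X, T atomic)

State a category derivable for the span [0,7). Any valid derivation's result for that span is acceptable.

S

[0,7] S   <
  [0,6] NP   >
    [0,5] NP/(S/NP)   <
      [0,4] NP   >
        [0,3] NP/(NP/PP)   <
          [0,2] NP   >
            [0,1] "in" : NP/(S\NP)
            [1,2] "bone" : S\NP
          [2,3] "clearly" : (NP/(NP/PP))\NP
        [3,4] "cat" : NP/PP
      [4,5] "slowly" : (NP/(S/NP))\NP
    [5,6] "map" : S/NP
  [6,7] "park" : S\NP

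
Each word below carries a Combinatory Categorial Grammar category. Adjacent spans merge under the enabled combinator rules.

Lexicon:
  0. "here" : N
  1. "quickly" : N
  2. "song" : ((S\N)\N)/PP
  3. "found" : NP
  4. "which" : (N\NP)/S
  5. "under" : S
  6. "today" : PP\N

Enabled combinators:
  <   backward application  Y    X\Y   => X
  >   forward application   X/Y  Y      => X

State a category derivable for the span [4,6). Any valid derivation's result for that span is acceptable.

N\NP

[0,7] S   <
  [0,1] "here" : N
  [1,7] S\N   <
    [1,2] "quickly" : N
    [2,7] (S\N)\N   >
      [2,3] "song" : ((S\N)\N)/PP
      [3,7] PP   <
        [3,6] N   <
          [3,4] "found" : NP
          [4,6] N\NP   >
            [4,5] "which" : (N\NP)/S
            [5,6] "under" : S
        [6,7] "today" : PP\N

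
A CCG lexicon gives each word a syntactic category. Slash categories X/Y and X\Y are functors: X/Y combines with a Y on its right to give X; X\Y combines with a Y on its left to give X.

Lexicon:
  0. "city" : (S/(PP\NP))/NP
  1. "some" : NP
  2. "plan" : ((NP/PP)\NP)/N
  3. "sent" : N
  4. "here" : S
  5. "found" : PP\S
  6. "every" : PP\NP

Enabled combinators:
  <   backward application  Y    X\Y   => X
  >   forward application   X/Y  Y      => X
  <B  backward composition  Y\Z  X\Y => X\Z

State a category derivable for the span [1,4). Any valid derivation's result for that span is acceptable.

NP/PP

[0,7] S   >
  [0,6] S/(PP\NP)   >
    [0,1] "city" : (S/(PP\NP))/NP
    [1,6] NP   >
      [1,4] NP/PP   <
        [1,2] "some" : NP
        [2,4] (NP/PP)\NP   >
          [2,3] "plan" : ((NP/PP)\NP)/N
          [3,4] "sent" : N
      [4,6] PP   <
        [4,5] "here" : S
        [5,6] "found" : PP\S
  [6,7] "every" : PP\NP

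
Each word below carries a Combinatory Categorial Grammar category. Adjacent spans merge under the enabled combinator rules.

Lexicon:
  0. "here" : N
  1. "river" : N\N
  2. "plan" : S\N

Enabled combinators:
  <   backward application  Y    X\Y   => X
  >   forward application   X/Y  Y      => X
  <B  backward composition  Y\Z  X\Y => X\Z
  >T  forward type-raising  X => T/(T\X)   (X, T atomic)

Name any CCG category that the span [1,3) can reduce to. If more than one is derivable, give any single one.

S\N

[0,3] S   <
  [0,1] "here" : N
  [1,3] S\N   <B
    [1,2] "river" : N\N
    [2,3] "plan" : S\N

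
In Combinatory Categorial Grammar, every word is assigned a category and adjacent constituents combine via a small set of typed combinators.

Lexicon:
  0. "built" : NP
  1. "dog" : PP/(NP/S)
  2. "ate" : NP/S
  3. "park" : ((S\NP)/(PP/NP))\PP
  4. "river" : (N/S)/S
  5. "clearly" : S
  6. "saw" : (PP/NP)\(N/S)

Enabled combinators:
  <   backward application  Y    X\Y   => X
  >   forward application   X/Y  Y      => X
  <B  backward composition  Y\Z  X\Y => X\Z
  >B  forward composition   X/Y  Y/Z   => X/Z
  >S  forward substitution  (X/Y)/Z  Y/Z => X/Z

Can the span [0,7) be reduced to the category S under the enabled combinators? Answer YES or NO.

YES

[0,7] S   <
  [0,1] "built" : NP
  [1,7] S\NP   >
    [1,4] (S\NP)/(PP/NP)   <
      [1,3] PP   >
        [1,2] "dog" : PP/(NP/S)
        [2,3] "ate" : NP/S
      [3,4] "park" : ((S\NP)/(PP/NP))\PP
    [4,7] PP/NP   <
      [4,6] N/S   >
        [4,5] "river" : (N/S)/S
        [5,6] "clearly" : S
      [6,7] "saw" : (PP/NP)\(N/S)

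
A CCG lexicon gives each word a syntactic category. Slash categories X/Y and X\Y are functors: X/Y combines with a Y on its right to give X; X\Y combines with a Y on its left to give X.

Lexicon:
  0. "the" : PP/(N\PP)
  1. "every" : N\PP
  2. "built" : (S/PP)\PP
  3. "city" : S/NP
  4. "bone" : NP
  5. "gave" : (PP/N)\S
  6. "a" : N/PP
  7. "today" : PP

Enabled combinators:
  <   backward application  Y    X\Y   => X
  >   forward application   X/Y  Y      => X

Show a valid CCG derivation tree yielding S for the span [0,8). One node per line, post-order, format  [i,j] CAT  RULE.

[0,1] PP/(N\PP)  lex  "the"
[1,2] N\PP  lex  "every"
[0,2] PP  >  k=1
[2,3] (S/PP)\PP  lex  "built"
[0,3] S/PP  <  k=2
[3,4] S/NP  lex  "city"
[4,5] NP  lex  "bone"
[3,5] S  >  k=4
[5,6] (PP/N)\S  lex  "gave"
[3,6] PP/N  <  k=5
[6,7] N/PP  lex  "a"
[7,8] PP  lex  "today"
[6,8] N  >  k=7
[3,8] PP  >  k=6
[0,8] S  >  k=3

[0,8] S   >
  [0,3] S/PP   <
    [0,2] PP   >
      [0,1] "the" : PP/(N\PP)
      [1,2] "every" : N\PP
    [2,3] "built" : (S/PP)\PP
  [3,8] PP   >
    [3,6] PP/N   <
      [3,5] S   >
        [3,4] "city" : S/NP
        [4,5] "bone" : NP
      [5,6] "gave" : (PP/N)\S
    [6,8] N   >
      [6,7] "a" : N/PP
      [7,8] "today" : PP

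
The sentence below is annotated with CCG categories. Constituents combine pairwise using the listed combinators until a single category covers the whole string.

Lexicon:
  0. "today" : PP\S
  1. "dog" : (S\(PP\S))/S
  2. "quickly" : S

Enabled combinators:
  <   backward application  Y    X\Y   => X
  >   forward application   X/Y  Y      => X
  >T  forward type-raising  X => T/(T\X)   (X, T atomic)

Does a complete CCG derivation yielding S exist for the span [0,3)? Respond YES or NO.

YES

[0,3] S   <
  [0,1] "today" : PP\S
  [1,3] S\(PP\S)   >
    [1,2] "dog" : (S\(PP\S))/S
    [2,3] "quickly" : S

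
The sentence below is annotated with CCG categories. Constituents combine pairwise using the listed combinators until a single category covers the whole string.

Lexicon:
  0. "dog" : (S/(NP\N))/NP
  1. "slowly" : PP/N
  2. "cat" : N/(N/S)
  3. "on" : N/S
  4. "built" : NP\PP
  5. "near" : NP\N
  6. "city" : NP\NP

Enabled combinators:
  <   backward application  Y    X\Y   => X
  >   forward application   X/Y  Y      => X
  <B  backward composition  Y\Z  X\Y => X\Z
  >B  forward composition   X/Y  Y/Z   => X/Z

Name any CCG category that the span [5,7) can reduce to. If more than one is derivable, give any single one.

[0,7] S   >
  [0,5] S/(NP\N)   >
    [0,1] "dog" : (S/(NP\N))/NP
    [1,5] NP   <
      [1,4] PP   >
        [1,2] "slowly" : PP/N
        [2,4] N   >
          [2,3] "cat" : N/(N/S)
          [3,4] "on" : N/S
      [4,5] "built" : NP\PP
  [5,7] NP\N   <B
    [5,6] "near" : NP\N
    [6,7] "city" : NP\NP

NP\N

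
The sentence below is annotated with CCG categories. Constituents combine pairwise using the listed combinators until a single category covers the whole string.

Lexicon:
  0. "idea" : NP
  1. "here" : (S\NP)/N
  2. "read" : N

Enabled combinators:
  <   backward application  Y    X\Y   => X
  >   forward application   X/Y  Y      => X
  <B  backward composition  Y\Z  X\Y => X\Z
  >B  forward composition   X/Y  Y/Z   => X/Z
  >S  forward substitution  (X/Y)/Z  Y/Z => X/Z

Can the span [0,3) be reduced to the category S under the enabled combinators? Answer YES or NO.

YES

[0,3] S   <
  [0,1] "idea" : NP
  [1,3] S\NP   >
    [1,2] "here" : (S\NP)/N
    [2,3] "read" : N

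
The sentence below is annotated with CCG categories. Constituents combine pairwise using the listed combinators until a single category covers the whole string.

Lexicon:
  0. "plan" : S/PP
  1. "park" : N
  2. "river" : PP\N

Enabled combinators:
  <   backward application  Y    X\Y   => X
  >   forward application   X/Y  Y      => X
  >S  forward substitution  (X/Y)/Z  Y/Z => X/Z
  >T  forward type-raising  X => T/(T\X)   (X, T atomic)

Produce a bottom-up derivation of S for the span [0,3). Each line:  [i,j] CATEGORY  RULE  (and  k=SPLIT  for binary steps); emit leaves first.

[0,3] S   >
  [0,1] "plan" : S/PP
  [1,3] PP   <
    [1,2] "park" : N
    [2,3] "river" : PP\N

[0,1] S/PP  lex  "plan"
[1,2] N  lex  "park"
[2,3] PP\N  lex  "river"
[1,3] PP  <  k=2
[0,3] S  >  k=1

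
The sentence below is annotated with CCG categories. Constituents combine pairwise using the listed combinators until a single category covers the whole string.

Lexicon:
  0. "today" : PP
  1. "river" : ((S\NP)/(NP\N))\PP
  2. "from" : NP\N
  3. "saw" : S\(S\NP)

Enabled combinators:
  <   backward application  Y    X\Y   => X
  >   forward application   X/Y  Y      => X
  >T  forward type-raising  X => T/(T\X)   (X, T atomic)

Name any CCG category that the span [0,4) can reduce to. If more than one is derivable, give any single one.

[0,4] S   <
  [0,3] S\NP   >
    [0,2] (S\NP)/(NP\N)   <
      [0,1] "today" : PP
      [1,2] "river" : ((S\NP)/(NP\N))\PP
    [2,3] "from" : NP\N
  [3,4] "saw" : S\(S\NP)

S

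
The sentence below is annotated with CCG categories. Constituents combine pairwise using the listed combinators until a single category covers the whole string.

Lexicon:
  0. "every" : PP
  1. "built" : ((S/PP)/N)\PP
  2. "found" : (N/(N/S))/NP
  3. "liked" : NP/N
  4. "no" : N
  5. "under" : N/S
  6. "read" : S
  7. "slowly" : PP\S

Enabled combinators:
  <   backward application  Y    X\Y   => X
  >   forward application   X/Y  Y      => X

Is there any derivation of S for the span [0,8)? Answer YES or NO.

[0,8] S   >
  [0,6] S/PP   >
    [0,2] (S/PP)/N   <
      [0,1] "every" : PP
      [1,2] "built" : ((S/PP)/N)\PP
    [2,6] N   >
      [2,5] N/(N/S)   >
        [2,3] "found" : (N/(N/S))/NP
        [3,5] NP   >
          [3,4] "liked" : NP/N
          [4,5] "no" : N
      [5,6] "under" : N/S
  [6,8] PP   <
    [6,7] "read" : S
    [7,8] "slowly" : PP\S

YES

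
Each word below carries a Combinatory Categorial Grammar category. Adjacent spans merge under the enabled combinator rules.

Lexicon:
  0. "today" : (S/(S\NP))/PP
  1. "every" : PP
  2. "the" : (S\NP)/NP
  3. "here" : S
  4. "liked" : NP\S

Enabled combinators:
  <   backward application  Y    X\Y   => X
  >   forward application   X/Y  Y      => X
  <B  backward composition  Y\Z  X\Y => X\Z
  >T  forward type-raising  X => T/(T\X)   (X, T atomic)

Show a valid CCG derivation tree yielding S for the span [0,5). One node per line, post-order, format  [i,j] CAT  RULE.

[0,1] (S/(S\NP))/PP  lex  "today"
[1,2] PP  lex  "every"
[0,2] S/(S\NP)  >  k=1
[2,3] (S\NP)/NP  lex  "the"
[3,4] S  lex  "here"
[4,5] NP\S  lex  "liked"
[3,5] NP  <  k=4
[2,5] S\NP  >  k=3
[0,5] S  >  k=2

[0,5] S   >
  [0,2] S/(S\NP)   >
    [0,1] "today" : (S/(S\NP))/PP
    [1,2] "every" : PP
  [2,5] S\NP   >
    [2,3] "the" : (S\NP)/NP
    [3,5] NP   <
      [3,4] "here" : S
      [4,5] "liked" : NP\S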